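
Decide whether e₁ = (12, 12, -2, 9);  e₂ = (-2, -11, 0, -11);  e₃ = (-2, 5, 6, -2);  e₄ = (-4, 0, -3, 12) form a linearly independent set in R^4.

linearly independent

Form the 4×4 matrix with these as columns; its determinant is -3044.
A nonzero determinant means the columns are linearly independent.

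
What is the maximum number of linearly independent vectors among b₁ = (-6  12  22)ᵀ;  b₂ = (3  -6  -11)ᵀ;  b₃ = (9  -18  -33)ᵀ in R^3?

1

Form the matrix with b₁, b₂, b₃ as columns and reduce.
There is 1 pivot column, so rank = 1.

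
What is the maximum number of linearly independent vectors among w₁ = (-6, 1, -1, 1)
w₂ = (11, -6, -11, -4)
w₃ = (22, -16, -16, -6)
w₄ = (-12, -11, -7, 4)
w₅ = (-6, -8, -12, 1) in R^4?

Put the 4×5 matrix [w₁|w₂|w₃|w₄|w₅] into echelon form.
There are 4 pivot columns, so rank = 4.
(With 5 elements in a 4-dimensional space the rank is at most 4.)

4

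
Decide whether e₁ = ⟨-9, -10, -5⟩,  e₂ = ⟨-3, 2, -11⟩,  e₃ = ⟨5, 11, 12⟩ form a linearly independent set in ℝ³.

Row-reduce the matrix whose columns are e₁, e₂, e₃.
The reduction yields 3 nonzero rows, so the rank is 3.
Since rank = 3 (the number of vectors), the set is linearly independent.

linearly independent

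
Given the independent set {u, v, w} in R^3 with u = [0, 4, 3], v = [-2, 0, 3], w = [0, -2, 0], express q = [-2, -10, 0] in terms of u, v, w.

Set up the augmented matrix [u | v | w | q] and row-reduce.
Row-reducing the augmented matrix gives the unique coefficients (c₁, c₂, c₃) = (-1, 1, 3).

q = -u + v + 3w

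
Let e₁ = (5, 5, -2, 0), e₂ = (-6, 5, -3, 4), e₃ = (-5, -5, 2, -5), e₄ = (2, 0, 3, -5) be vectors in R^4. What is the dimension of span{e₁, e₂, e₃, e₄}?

Row-reduce the 4×4 matrix with these as rows.
The echelon form has 4 nonzero rows, so the rank is 4.

dim = 4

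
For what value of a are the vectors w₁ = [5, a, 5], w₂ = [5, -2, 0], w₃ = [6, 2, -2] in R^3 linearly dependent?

Dependence holds iff the 3×3 matrix [w₁ w₂ w₃] is singular.
Expanding, det = 10*a + 130.
Setting this to zero gives a = -13.

a = -13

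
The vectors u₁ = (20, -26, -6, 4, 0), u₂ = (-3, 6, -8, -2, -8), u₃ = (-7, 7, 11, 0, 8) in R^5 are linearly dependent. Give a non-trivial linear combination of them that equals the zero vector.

Solve the homogeneous system with u₁, u₂, u₃ as columns by row-reducing the coefficient matrix.
The free variable yields coefficients (1, 2, 2) (any nonzero multiple also works).

u₁ + 2u₂ + 2u₃ = 0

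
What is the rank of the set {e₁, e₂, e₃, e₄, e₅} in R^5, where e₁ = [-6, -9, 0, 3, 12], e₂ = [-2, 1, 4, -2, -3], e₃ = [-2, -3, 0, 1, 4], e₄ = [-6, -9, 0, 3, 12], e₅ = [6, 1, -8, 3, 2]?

Apply Gaussian elimination to the matrix whose rows are e₁, e₂, e₃, e₄, e₅.
The echelon form has 2 nonzero rows, so the rank is 2.

rank 2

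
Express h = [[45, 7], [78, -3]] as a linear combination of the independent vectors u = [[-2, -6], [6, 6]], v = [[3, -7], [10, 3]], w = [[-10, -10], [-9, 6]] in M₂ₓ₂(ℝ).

Work in coordinates with respect to the standard basis {E₁₁, E₁₂, E₂₁, E₂₂}.
Write h = c₁u + … + c₃w and equate components.
Back-substitution yields (c₁, c₂, c₃) = (2, 3, -4).

h = 2u + 3v - 4w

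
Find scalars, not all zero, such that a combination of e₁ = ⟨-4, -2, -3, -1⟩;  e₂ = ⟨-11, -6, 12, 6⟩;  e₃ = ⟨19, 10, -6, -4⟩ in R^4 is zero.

Set up α₁e₁ + … + α₃e₃ = 0 and solve the homogeneous system.
One solution (up to scaling) is (2, 1, 1).

2e₁ + e₂ + e₃ = 0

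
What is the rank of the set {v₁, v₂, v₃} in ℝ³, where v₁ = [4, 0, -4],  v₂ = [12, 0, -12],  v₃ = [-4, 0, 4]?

rank 1

Put the 3×3 matrix [v₁|v₂|v₃] into echelon form.
Exactly 1 pivot survives; hence the rank is 1.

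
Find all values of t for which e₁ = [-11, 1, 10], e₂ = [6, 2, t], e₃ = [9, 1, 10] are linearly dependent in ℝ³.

t = 20

The set is linearly dependent precisely when det[e₁; e₂; e₃] = 0.
Cofactor expansion gives det = 20*t - 400.
Setting this to zero gives t = 20.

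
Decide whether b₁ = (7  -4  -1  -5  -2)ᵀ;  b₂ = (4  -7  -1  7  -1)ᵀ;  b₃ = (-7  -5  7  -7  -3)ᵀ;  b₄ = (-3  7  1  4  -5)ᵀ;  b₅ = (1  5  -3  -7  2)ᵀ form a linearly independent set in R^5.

The matrix [b₁|b₂|b₃|b₄|b₅] has determinant 12897.
A nonzero determinant means the columns are linearly independent.

linearly independent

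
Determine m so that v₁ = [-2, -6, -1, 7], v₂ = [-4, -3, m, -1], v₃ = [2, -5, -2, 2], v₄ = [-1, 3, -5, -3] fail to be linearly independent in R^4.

Place the vectors as rows of a 4×4 matrix; dependence ⇔ determinant zero.
The determinant works out to 35*m + 1015.
Solving 35*m + 1015 = 0 yields m = -29.

m = -29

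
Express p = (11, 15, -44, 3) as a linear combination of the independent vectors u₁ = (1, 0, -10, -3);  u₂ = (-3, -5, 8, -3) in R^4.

Since u₁, u₂ are independent, the coefficients expressing p are uniquely determined by a linear system.
Row-reducing the augmented matrix gives the unique coefficients (a₁, a₂) = (2, -3).

p = 2u₁ - 3u₂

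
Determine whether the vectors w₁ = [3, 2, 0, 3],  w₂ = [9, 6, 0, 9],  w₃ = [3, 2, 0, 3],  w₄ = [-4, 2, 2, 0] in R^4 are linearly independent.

linearly dependent

Two of the vectors are equal, giving an immediate dependence.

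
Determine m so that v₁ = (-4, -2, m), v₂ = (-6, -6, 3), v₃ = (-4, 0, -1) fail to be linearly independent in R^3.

Dependence holds iff the 3×3 matrix [v₁ v₂ v₃] is singular.
The determinant works out to 12 - 24*m.
Setting this to zero gives m = 1/2.

m = 1/2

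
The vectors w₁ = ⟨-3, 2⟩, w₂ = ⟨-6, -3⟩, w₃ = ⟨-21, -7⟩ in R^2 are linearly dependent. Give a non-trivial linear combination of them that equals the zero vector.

Row-reduce the matrix with w₁, w₂, w₃ as columns; the null space gives the coefficients.
A generator of the null space is (1, 3, -1).

w₁ + 3w₂ - w₃ = 0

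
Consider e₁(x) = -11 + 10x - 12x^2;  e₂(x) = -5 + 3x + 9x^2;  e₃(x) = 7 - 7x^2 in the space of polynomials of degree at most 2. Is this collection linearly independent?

Write each element as a coordinate vector in ℝ³ using {1, x, x^2}.
The matrix [e₁|e₂|e₃] has determinant 763.
A nonzero determinant means the columns are linearly independent.

linearly independent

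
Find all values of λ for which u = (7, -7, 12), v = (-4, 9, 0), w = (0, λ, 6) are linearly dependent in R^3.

λ = 35/8

The vectors are dependent exactly when the determinant of the matrix with rows u, v, w vanishes.
Cofactor expansion gives det = 210 - 48*λ.
This vanishes exactly when λ = 35/8.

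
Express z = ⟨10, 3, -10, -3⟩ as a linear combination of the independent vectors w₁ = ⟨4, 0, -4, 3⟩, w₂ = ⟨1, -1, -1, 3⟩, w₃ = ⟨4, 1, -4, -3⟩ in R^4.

z = 2w₁ - 2w₂ + w₃

Since w₁, w₂, w₃ are independent, the coefficients expressing z are uniquely determined by a linear system.
Back-substitution yields (a₁, a₂, a₃) = (2, -2, 1).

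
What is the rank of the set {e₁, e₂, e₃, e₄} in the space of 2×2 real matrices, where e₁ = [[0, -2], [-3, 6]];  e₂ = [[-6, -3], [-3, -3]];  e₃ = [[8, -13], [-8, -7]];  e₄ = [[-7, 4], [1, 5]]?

3

Represent each element by its coordinate vector in ℝ⁴.
Form the matrix with e₁, e₂, e₃, e₄ as columns and reduce.
The echelon form has 3 nonzero rows, so the rank is 3.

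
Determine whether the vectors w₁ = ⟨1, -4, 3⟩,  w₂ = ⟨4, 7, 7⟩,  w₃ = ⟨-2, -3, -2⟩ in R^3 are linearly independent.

linearly independent

Row-reduce the matrix whose columns are w₁, w₂, w₃.
The reduction yields 3 nonzero rows, so the rank is 3.
Since rank = 3 (the number of vectors), the set is linearly independent.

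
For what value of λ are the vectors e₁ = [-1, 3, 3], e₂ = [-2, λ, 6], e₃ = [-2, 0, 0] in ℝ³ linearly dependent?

λ = 6

The vectors are dependent exactly when the determinant of the matrix with rows e₁, e₂, e₃ vanishes.
Expanding, det = 6*λ - 36.
Setting this to zero gives λ = 6.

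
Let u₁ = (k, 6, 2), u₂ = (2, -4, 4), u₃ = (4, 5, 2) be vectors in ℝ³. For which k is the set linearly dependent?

The set is linearly dependent precisely when det[u₁; u₂; u₃] = 0.
Cofactor expansion gives det = 124 - 28*k.
Solving 124 - 28*k = 0 yields k = 31/7.

k = 31/7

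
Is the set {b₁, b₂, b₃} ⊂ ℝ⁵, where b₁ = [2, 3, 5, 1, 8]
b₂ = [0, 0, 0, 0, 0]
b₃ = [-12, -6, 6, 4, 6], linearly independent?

One of the vectors is the zero vector, so the set is linearly dependent.

linearly dependent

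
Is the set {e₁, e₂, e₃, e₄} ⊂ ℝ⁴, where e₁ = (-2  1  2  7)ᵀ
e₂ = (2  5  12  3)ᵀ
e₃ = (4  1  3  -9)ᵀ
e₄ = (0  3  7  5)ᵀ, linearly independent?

Row-reduce the matrix whose columns are e₁, e₂, e₃, e₄.
The reduction yields 2 nonzero rows, so the rank is 2.
Since rank 2 < 4, the set is linearly dependent.

linearly dependent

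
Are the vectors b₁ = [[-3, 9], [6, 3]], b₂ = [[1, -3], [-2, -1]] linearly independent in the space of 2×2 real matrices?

linearly dependent

Write each element as a coordinate vector in ℝ⁴ using {E₁₁, E₁₂, E₂₁, E₂₂}.
Row-reduce the matrix whose columns are b₁, b₂.
The reduction yields 1 nonzero row, so the rank is 1.
Since rank 1 < 2, the set is linearly dependent.
Indeed b₁ + 3b₂ = 0.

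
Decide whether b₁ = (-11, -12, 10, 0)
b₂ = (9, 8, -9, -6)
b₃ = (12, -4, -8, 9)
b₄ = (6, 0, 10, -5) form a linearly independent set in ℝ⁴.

The matrix [b₁|b₂|b₃|b₄] has determinant -20548.
A nonzero determinant means the columns are linearly independent.

linearly independent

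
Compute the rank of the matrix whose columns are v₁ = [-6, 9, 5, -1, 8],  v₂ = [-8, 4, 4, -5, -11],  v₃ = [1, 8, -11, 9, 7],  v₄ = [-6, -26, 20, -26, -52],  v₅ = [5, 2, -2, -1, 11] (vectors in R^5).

4

Row-reduce the 5×5 matrix with these as rows.
Exactly 4 pivots survive; hence the rank is 4.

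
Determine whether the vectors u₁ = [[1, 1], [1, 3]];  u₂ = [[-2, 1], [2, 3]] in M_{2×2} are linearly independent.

Write each element as a coordinate vector in ℝ⁴ using {E₁₁, E₁₂, E₂₁, E₂₂}.
Place the vectors as rows of a 2×4 matrix and reduce to echelon form.
The reduction yields 2 nonzero rows, so the rank is 2.
Since rank = 2 (the number of vectors), the set is linearly independent.

linearly independent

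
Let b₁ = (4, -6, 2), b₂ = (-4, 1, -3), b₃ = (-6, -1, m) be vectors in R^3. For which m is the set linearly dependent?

m = -5

The vectors are dependent exactly when the determinant of the matrix with rows b₁, b₂, b₃ vanishes.
Expanding, det = -20*m - 100.
Solving -20*m - 100 = 0 yields m = -5.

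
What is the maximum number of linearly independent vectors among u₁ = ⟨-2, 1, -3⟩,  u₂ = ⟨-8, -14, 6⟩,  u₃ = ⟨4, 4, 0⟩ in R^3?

2

Apply Gaussian elimination to the matrix whose rows are u₁, u₂, u₃.
The echelon form has 2 nonzero rows, so the rank is 2.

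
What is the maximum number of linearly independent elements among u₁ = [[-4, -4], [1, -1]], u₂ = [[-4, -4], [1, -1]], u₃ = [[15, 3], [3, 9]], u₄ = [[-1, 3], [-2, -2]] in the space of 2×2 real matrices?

2

Pass to coordinate vectors with respect to the basis {E₁₁, E₁₂, E₂₁, E₂₂}.
Apply Gaussian elimination to the matrix whose rows are u₁, u₂, u₃, u₄.
The echelon form has 2 nonzero rows, so the rank is 2.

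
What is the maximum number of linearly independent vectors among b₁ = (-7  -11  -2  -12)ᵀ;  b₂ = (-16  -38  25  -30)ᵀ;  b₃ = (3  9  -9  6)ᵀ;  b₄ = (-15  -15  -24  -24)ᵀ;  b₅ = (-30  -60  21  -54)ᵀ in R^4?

2

Apply Gaussian elimination to the matrix whose rows are b₁, b₂, b₃, b₄, b₅.
Reduction leaves 2 leading entries, giving rank 2.
(With 5 elements in a 4-dimensional space the rank is at most 4.)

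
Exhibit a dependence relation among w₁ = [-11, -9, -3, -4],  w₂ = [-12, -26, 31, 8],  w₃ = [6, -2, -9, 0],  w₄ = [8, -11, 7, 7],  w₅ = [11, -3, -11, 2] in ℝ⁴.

Row-reduce the matrix with w₁, w₂, w₃, w₄, w₅ as columns; the null space gives the coefficients.
The free variable yields coefficients (1, -1, -1, 2, -1) (any nonzero multiple also works).

w₁ - w₂ - w₃ + 2w₄ - w₅ = 0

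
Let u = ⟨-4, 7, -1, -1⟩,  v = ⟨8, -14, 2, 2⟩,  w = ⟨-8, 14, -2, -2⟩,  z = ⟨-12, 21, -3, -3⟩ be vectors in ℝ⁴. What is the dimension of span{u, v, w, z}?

Row-reduce the 4×4 matrix with these as rows.
There is 1 pivot column, so rank = 1.

dim = 1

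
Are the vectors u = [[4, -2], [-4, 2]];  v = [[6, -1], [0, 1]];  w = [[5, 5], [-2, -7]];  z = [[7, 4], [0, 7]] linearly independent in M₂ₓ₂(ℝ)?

linearly independent

Write each element as a coordinate vector in ℝ⁴ using {E₁₁, E₁₂, E₂₁, E₂₂}.
The matrix [u|v|w|z] has determinant -1964.
A nonzero determinant means the columns are linearly independent.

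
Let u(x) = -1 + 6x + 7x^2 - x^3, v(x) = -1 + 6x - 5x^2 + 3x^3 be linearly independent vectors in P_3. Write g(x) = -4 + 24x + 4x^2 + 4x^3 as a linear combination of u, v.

g = 2u + 2v

Identify each element with its coordinate vector in ℝ⁴ via {1, x, …, x^3}.
Write g = a₁u + a₂v and equate components.
Back-substitution yields (a₁, a₂) = (2, 2).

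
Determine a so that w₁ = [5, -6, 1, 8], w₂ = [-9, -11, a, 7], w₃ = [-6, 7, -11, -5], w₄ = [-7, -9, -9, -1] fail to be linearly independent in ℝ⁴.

a = -30

The vectors are dependent exactly when the determinant of the matrix with rows w₁, w₂, w₃, w₄ vanishes.
The determinant works out to -390*a - 11700.
Setting this to zero gives a = -30.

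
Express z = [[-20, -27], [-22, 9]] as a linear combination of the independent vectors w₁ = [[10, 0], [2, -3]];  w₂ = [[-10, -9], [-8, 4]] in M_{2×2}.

z = w₁ + 3w₂

Identify each element with its coordinate vector in ℝ⁴ via {E₁₁, E₁₂, E₂₁, E₂₂}.
Solve the system with w₁, w₂ as columns and z as the right-hand side.
The system has the unique solution (a₁, a₂) = (1, 3).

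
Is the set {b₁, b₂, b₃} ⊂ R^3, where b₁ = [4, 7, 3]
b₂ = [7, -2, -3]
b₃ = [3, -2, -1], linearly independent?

Place the vectors as rows of a 3×3 matrix and reduce to echelon form.
The reduction yields 3 nonzero rows, so the rank is 3.
Since rank = 3 (the number of vectors), the set is linearly independent.

linearly independent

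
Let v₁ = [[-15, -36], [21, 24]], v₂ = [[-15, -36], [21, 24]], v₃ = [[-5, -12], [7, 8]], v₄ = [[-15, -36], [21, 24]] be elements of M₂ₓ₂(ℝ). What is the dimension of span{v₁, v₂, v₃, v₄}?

Represent each element by its coordinate vector in ℝ⁴.
Row-reduce the 4×4 matrix with these as rows.
Exactly 1 pivot survives; hence the rank is 1.

dim = 1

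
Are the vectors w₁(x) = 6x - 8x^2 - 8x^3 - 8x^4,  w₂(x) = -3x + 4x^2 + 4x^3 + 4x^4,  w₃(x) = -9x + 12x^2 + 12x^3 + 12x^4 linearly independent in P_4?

Take coordinates with respect to the standard basis {1, x, …, x^4}.
One vector is a scalar multiple of another, so the set is dependent.

linearly dependent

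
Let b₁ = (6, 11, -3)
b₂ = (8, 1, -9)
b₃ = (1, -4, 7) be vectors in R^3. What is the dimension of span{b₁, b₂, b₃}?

dim = 3

Row-reduce the 3×3 matrix with these as rows.
The echelon form has 3 nonzero rows, so the rank is 3.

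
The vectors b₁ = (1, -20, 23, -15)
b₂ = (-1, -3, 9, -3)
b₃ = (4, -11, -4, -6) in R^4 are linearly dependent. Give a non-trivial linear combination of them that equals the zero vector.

b₁ - 3b₂ - b₃ = 0

Write the vectors as columns of a matrix and find a nonzero vector in its null space.
The free variable yields coefficients (1, -3, -1) (any nonzero multiple also works).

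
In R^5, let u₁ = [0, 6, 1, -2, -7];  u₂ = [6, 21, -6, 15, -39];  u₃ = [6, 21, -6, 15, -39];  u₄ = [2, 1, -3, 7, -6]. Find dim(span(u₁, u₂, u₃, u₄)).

Put the 5×4 matrix [u₁|u₂|u₃|u₄] into echelon form.
The echelon form has 2 nonzero rows, so the rank is 2.

dim = 2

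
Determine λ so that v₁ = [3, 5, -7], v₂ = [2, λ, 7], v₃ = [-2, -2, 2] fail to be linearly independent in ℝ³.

The vectors are dependent exactly when the determinant of the matrix with rows v₁, v₂, v₃ vanishes.
The determinant works out to -8*λ - 20.
Setting this to zero gives λ = -5/2.

λ = -5/2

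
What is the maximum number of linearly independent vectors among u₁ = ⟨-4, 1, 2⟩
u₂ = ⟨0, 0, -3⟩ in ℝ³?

Put the 3×2 matrix [u₁|u₂] into echelon form.
Reduction leaves 2 leading entries, giving rank 2.

2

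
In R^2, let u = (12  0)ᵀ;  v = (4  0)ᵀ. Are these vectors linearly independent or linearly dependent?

linearly dependent

Place the vectors as rows of a 2×2 matrix and reduce to echelon form.
The reduction yields 1 nonzero row, so the rank is 1.
Since rank 1 < 2, the set is linearly dependent.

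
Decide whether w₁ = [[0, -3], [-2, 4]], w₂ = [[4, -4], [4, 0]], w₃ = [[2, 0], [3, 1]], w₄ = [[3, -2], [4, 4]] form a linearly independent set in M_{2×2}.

Take coordinates with respect to the standard basis {E₁₁, E₁₂, E₂₁, E₂₂}.
Row-reduce the matrix whose columns are w₁, w₂, w₃, w₄.
The reduction yields 4 nonzero rows, so the rank is 4.
Since rank = 4 (the number of vectors), the set is linearly independent.

linearly independent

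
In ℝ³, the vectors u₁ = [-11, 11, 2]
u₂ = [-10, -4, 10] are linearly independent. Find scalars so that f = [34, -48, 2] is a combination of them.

Since u₁, u₂ are independent, the coefficients expressing f are uniquely determined by a linear system.
Back-substitution yields (a₁, a₂) = (-4, 1).

f = -4u₁ + u₂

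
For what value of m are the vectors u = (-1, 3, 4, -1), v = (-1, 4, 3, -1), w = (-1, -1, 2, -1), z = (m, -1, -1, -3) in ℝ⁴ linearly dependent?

m = -3

The vectors are dependent exactly when the determinant of the matrix with rows u, v, w, z vanishes.
Expanding, det = -6*m - 18.
This vanishes exactly when m = -3.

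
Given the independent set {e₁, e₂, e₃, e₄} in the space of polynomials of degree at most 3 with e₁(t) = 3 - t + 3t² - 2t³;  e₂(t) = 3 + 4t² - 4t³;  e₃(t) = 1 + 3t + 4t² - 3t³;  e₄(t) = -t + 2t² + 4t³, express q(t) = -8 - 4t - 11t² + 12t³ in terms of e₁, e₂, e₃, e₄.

q = -3e₁ + e₂ - 2e₃ + e₄

Take coordinate vectors relative to {1, t, …, t³}.
Set up the augmented matrix [e₁ | e₂ | e₃ | e₄ | q] and row-reduce.
Back-substitution yields (α₁, …, α₄) = (-3, 1, -2, 1).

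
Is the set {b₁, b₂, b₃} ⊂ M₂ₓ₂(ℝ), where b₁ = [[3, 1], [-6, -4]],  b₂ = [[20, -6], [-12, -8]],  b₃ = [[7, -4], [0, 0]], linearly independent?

Write each element as a coordinate vector in ℝ⁴ using {E₁₁, E₁₂, E₂₁, E₂₂}.
Place the vectors as rows of a 3×4 matrix and reduce to echelon form.
The reduction yields 2 nonzero rows, so the rank is 2.
Since rank 2 < 3, the set is linearly dependent.

linearly dependent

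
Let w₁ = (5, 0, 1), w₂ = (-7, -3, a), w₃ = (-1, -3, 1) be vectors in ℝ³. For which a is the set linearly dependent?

Place the vectors as rows of a 3×3 matrix; dependence ⇔ determinant zero.
Expanding, det = 15*a + 3.
Solving 15*a + 3 = 0 yields a = -1/5.

a = -1/5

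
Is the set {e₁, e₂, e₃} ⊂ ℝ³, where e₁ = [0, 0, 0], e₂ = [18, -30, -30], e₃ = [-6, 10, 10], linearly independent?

One of the vectors is the zero vector, so the set is linearly dependent.

linearly dependent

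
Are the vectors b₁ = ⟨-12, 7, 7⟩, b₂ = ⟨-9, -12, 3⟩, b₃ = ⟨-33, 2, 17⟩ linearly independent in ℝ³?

The matrix [b₁|b₂|b₃] has determinant 0.
A zero determinant means the columns are linearly dependent.

linearly dependent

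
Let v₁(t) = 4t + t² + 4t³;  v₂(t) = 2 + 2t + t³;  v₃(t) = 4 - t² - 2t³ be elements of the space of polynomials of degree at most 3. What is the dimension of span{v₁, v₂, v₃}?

Pass to coordinate vectors with respect to the basis {1, t, …, t³}.
Apply Gaussian elimination to the matrix whose rows are v₁, v₂, v₃.
The echelon form has 2 nonzero rows, so the rank is 2.

2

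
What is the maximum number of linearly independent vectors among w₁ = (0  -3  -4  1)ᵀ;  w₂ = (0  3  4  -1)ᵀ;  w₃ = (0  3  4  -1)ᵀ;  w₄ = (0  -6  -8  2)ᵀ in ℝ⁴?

Apply Gaussian elimination to the matrix whose rows are w₁, w₂, w₃, w₄.
Reduction leaves 1 leading entry, giving rank 1.

1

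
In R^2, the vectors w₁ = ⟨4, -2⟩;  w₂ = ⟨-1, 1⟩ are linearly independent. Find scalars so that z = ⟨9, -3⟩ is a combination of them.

z = 3w₁ + 3w₂

Solve the system with w₁, w₂ as columns and z as the right-hand side.
Back-substitution yields (a₁, a₂) = (3, 3).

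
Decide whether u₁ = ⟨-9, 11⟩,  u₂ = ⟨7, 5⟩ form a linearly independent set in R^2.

linearly independent

Row-reduce the matrix whose columns are u₁, u₂.
The reduction yields 2 nonzero rows, so the rank is 2.
Since rank = 2 (the number of vectors), the set is linearly independent.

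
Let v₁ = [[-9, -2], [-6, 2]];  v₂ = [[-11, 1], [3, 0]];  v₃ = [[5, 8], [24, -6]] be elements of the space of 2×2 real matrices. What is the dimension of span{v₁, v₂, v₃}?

Use coordinates relative to {E₁₁, E₁₂, E₂₁, E₂₂}.
Row-reduce the 3×4 matrix with these as rows.
Exactly 2 pivots survive; hence the rank is 2.

dim = 2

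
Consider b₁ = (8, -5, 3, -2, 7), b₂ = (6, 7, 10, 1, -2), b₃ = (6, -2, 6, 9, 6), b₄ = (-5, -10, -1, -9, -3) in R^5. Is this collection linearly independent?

Row-reduce the matrix whose columns are b₁, b₂, b₃, b₄.
The reduction yields 4 nonzero rows, so the rank is 4.
Since rank = 4 (the number of vectors), the set is linearly independent.

linearly independent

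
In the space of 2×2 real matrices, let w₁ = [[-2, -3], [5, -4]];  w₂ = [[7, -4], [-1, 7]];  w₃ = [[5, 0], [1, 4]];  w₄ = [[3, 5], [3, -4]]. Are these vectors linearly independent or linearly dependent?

linearly independent

Take coordinates with respect to the standard basis {E₁₁, E₁₂, E₂₁, E₂₂}.
The matrix [w₁|w₂|w₃|w₄] has determinant -711.
A nonzero determinant means the columns are linearly independent.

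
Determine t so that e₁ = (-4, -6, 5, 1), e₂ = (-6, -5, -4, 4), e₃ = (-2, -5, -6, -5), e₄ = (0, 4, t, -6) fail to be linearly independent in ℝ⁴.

t = -40

Place the vectors as rows of a 4×4 matrix; dependence ⇔ determinant zero.
The determinant works out to -68*t - 2720.
Solving -68*t - 2720 = 0 yields t = -40.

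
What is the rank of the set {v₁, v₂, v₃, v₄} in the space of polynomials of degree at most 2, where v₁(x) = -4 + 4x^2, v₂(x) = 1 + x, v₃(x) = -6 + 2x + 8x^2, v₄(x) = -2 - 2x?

2

Represent each element by its coordinate vector in ℝ³.
Row-reduce the 4×3 matrix with these as rows.
Exactly 2 pivots survive; hence the rank is 2.
(With 4 elements in a 3-dimensional space the rank is at most 3.)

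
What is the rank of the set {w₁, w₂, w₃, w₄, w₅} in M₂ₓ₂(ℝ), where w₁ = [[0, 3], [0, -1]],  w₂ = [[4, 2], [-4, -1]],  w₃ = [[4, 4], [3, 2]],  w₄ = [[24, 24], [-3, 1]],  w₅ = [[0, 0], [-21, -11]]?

Pass to coordinate vectors with respect to the basis {E₁₁, E₁₂, E₂₁, E₂₂}.
Row-reduce the 5×4 matrix with these as rows.
There are 3 pivot columns, so rank = 3.
(With 5 elements in a 4-dimensional space the rank is at most 4.)

3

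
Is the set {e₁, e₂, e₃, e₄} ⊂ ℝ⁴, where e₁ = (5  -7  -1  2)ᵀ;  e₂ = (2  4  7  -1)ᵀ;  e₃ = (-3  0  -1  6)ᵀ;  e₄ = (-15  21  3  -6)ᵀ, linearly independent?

linearly dependent

One vector is a scalar multiple of another, so the set is dependent.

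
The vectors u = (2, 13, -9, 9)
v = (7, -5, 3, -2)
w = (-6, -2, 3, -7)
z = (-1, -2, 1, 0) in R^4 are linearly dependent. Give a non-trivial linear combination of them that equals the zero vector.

u + v + w + 3z = 0

Set up α₁u + … + α₄z = 0 and solve the homogeneous system.
One solution (up to scaling) is (1, 1, 1, 3).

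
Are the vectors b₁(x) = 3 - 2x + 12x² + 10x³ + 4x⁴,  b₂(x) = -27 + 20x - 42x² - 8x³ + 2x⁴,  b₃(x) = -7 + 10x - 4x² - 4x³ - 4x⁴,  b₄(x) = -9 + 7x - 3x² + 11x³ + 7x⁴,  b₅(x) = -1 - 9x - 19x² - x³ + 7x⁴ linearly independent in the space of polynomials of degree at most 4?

Take coordinates with respect to the standard basis {1, x, …, x⁴}.
The matrix [b₁|b₂|b₃|b₄|b₅] has determinant 0.
A zero determinant means the columns are linearly dependent.

linearly dependent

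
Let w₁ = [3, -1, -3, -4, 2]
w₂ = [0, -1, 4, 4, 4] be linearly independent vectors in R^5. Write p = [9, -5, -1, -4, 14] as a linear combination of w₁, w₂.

p = 3w₁ + 2w₂

Write p = c₁w₁ + c₂w₂ and equate components.
Row-reducing the augmented matrix gives the unique coefficients (c₁, c₂) = (3, 2).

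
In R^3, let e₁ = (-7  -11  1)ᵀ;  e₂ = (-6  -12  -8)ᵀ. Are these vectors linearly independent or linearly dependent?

Row-reduce the matrix whose columns are e₁, e₂.
The reduction yields 2 nonzero rows, so the rank is 2.
Since rank = 2 (the number of vectors), the set is linearly independent.

linearly independent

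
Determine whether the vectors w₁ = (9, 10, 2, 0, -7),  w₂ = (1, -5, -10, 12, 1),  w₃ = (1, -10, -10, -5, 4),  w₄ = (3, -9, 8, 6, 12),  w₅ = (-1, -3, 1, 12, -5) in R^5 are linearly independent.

Row-reduce the matrix whose columns are w₁, w₂, w₃, w₄, w₅.
The reduction yields 5 nonzero rows, so the rank is 5.
Since rank = 5 (the number of vectors), the set is linearly independent.

linearly independent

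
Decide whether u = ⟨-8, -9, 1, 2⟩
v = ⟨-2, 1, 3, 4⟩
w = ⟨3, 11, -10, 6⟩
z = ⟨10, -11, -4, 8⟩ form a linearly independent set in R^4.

Form the 4×4 matrix with these as columns; its determinant is 13794.
A nonzero determinant means the columns are linearly independent.

linearly independent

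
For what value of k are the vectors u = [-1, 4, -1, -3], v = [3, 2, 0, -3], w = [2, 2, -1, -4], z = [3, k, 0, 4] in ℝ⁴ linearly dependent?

Dependence holds iff the 4×4 matrix [u v w z] is singular.
Expanding, det = 6*k + 72.
Setting this to zero gives k = -12.

k = -12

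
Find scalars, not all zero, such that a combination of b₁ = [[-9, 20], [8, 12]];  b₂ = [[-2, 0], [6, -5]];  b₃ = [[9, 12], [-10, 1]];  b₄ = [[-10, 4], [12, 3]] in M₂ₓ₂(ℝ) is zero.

b₁ + b₂ - b₃ - 2b₄ = 0

Pass to coordinate vectors relative to the basis {E₁₁, E₁₂, E₂₁, E₂₂}.
Set up α₁b₁ + … + α₄b₄ = 0 and solve the homogeneous system.
One solution (up to scaling) is (1, 1, -1, -2).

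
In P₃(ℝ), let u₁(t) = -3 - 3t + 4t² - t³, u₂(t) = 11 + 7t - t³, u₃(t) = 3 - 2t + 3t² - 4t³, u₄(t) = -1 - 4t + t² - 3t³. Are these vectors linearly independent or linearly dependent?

Take coordinates with respect to the standard basis {1, t, …, t³}.
Row-reduce the matrix whose columns are u₁, u₂, u₃, u₄.
The reduction yields 3 nonzero rows, so the rank is 3.
Since rank 3 < 4, the set is linearly dependent.
Indeed u₁ + u₂ - 2u₃ + 2u₄ = 0.

linearly dependent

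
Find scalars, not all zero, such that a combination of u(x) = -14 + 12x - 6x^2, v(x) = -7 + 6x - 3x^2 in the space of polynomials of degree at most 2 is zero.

Take coordinates with respect to {1, x, x^2}.
Write the vectors as columns of a matrix and find a nonzero vector in its null space.
The free variable yields coefficients (1, -2) (any nonzero multiple also works).

u - 2v = 0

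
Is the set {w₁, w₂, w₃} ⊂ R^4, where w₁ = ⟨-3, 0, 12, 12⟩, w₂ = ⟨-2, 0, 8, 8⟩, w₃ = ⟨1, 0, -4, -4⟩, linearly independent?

linearly dependent

Row-reduce the matrix whose columns are w₁, w₂, w₃.
The reduction yields 1 nonzero row, so the rank is 1.
Since rank 1 < 3, the set is linearly dependent.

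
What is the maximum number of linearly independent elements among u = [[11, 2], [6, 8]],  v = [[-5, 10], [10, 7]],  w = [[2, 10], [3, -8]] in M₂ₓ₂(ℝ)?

Pass to coordinate vectors with respect to the basis {E₁₁, E₁₂, E₂₁, E₂₂}.
Row-reduce the 3×4 matrix with these as rows.
There are 3 pivot columns, so rank = 3.

3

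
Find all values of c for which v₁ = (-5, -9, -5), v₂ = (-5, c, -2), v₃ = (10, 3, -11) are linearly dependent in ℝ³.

The set is linearly dependent precisely when det[v₁; v₂; v₃] = 0.
The determinant works out to 105*c + 720.
Solving 105*c + 720 = 0 yields c = -48/7.

c = -48/7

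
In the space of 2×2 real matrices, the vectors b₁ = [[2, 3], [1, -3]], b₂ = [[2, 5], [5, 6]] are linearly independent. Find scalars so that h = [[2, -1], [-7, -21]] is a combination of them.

h = 3b₁ - 2b₂

Take coordinate vectors relative to {E₁₁, E₁₂, E₂₁, E₂₂}.
Solve the system with b₁, b₂ as columns and h as the right-hand side.
Back-substitution yields (c₁, c₂) = (3, -2).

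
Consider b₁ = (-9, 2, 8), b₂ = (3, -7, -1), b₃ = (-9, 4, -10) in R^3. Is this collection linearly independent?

Row-reduce the matrix whose columns are b₁, b₂, b₃.
The reduction yields 3 nonzero rows, so the rank is 3.
Since rank = 3 (the number of vectors), the set is linearly independent.

linearly independent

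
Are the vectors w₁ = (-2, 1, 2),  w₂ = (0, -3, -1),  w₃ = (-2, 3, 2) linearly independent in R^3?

linearly independent

Form the 3×3 matrix with these as columns; its determinant is -4.
A nonzero determinant means the columns are linearly independent.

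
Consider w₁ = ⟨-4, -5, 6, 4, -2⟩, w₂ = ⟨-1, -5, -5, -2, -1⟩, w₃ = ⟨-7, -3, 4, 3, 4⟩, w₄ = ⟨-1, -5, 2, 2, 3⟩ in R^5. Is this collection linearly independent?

Row-reduce the matrix whose columns are w₁, w₂, w₃, w₄.
The reduction yields 4 nonzero rows, so the rank is 4.
Since rank = 4 (the number of vectors), the set is linearly independent.

linearly independent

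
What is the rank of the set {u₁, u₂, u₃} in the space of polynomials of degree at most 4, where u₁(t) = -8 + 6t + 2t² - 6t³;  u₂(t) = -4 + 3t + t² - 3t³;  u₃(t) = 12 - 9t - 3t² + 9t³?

Pass to coordinate vectors with respect to the basis {1, t, …, t⁴}.
Form the matrix with u₁, u₂, u₃ as columns and reduce.
There is 1 pivot column, so rank = 1.

1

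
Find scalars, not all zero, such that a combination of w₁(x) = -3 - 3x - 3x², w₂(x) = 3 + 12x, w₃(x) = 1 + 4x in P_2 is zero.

w₂ - 3w₃ = 0

Pass to coordinate vectors relative to the basis {1, x, x²}.
Row-reduce the matrix with w₁, w₂, w₃ as columns; the null space gives the coefficients.
One solution (up to scaling) is (0, 1, -3).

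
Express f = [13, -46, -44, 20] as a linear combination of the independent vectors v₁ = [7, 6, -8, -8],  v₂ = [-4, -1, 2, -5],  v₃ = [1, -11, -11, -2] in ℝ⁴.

f = -v₁ - 4v₂ + 4v₃

Solve the system with v₁, v₂, v₃ as columns and f as the right-hand side.
Back-substitution yields (c₁, c₂, c₃) = (-1, -4, 4).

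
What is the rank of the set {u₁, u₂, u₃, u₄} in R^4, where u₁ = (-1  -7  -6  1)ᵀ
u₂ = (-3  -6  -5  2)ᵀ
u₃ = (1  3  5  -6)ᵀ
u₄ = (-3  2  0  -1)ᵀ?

Row-reduce the 4×4 matrix with these as rows.
Exactly 4 pivots survive; hence the rank is 4.

rank 4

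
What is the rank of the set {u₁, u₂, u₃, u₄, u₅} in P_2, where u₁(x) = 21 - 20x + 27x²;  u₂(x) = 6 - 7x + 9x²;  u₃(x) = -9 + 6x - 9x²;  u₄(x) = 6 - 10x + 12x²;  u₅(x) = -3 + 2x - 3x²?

2

Use coordinates relative to {1, x, x²}.
Form the matrix with u₁, u₂, u₃, u₄, u₅ as columns and reduce.
The echelon form has 2 nonzero rows, so the rank is 2.
(With 5 elements in a 3-dimensional space the rank is at most 3.)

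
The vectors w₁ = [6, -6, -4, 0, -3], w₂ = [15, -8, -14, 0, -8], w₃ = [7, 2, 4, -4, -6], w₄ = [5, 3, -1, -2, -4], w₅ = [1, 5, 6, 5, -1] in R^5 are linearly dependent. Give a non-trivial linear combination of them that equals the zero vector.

2w₁ - w₂ - w₃ + 2w₄ = 0

Row-reduce the matrix with w₁, w₂, w₃, w₄, w₅ as columns; the null space gives the coefficients.
One solution (up to scaling) is (2, -1, -1, 2, 0).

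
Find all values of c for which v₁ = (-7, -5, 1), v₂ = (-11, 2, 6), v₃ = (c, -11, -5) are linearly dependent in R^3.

Place the vectors as rows of a 3×3 matrix; dependence ⇔ determinant zero.
The determinant works out to 4 - 32*c.
This vanishes exactly when c = 1/8.

c = 1/8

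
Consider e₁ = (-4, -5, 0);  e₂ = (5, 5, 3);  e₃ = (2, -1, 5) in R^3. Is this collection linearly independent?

linearly independent

The matrix [e₁|e₂|e₃] has determinant -17.
A nonzero determinant means the columns are linearly independent.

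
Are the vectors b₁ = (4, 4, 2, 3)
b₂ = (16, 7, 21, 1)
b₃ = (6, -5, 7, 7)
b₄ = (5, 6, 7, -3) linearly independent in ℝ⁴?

Row-reduce the matrix whose columns are b₁, b₂, b₃, b₄.
The reduction yields 3 nonzero rows, so the rank is 3.
Since rank 3 < 4, the set is linearly dependent.

linearly dependent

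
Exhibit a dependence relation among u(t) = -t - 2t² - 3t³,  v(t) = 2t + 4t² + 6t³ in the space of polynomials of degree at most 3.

2u + v = 0

Take coordinates with respect to {1, t, …, t³}.
Set up α₁u + α₂v = 0 and solve the homogeneous system.
One solution (up to scaling) is (2, 1).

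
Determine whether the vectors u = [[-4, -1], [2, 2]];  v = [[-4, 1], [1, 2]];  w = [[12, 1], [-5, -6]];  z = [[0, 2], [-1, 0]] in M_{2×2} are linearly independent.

linearly dependent

Take coordinates with respect to the standard basis {E₁₁, E₁₂, E₂₁, E₂₂}.
The matrix [u|v|w|z] has determinant 0.
A zero determinant means the columns are linearly dependent.
Indeed 2u + v + w = 0.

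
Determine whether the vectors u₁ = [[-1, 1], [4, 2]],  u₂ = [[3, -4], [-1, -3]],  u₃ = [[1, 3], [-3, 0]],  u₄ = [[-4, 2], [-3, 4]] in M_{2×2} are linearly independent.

Take coordinates with respect to the standard basis {E₁₁, E₁₂, E₂₁, E₂₂}.
Row-reduce the matrix whose columns are u₁, u₂, u₃, u₄.
The reduction yields 4 nonzero rows, so the rank is 4.
Since rank = 4 (the number of vectors), the set is linearly independent.

linearly independent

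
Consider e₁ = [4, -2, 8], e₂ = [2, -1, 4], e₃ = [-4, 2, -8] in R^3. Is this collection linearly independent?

One vector is a scalar multiple of another, so the set is dependent.

linearly dependent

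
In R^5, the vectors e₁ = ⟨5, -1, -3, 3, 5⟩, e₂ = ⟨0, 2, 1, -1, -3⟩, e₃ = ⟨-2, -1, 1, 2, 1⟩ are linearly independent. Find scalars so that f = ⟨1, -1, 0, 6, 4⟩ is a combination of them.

Solve the system with e₁, e₂, e₃ as columns and f as the right-hand side.
The system has the unique solution (α₁, α₂, α₃) = (1, 1, 2).

f = e₁ + e₂ + 2e₃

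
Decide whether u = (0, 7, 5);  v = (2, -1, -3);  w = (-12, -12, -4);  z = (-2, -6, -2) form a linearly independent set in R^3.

There are 4 vectors in a 3-dimensional space, so they cannot be linearly independent.

linearly dependent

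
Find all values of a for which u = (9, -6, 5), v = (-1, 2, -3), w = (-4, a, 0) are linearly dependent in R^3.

The vectors are dependent exactly when the determinant of the matrix with rows u, v, w vanishes.
The determinant works out to 22*a - 32.
This vanishes exactly when a = 16/11.

a = 16/11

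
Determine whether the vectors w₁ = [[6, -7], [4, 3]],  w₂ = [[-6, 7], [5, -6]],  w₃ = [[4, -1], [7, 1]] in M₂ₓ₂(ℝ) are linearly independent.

Take coordinates with respect to the standard basis {E₁₁, E₁₂, E₂₁, E₂₂}.
Row-reduce the matrix whose columns are w₁, w₂, w₃.
The reduction yields 3 nonzero rows, so the rank is 3.
Since rank = 3 (the number of vectors), the set is linearly independent.

linearly independent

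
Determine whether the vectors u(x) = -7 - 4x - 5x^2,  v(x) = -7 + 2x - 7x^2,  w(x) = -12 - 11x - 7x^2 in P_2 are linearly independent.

linearly independent

Take coordinates with respect to the standard basis {1, x, x^2}.
Row-reduce the matrix whose columns are u, v, w.
The reduction yields 3 nonzero rows, so the rank is 3.
Since rank = 3 (the number of vectors), the set is linearly independent.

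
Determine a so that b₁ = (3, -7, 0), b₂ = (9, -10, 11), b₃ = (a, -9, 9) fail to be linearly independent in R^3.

Place the vectors as rows of a 3×3 matrix; dependence ⇔ determinant zero.
Cofactor expansion gives det = 594 - 77*a.
This vanishes exactly when a = 54/7.

a = 54/7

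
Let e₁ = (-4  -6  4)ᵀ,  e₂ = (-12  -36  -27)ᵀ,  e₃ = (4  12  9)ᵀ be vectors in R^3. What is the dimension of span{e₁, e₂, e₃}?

2

Row-reduce the 3×3 matrix with these as rows.
Reduction leaves 2 leading entries, giving rank 2.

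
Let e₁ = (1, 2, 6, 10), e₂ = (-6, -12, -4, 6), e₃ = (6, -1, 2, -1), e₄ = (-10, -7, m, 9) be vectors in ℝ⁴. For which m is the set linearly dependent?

m = -30/11

The set is linearly dependent precisely when det[e₁; e₂; e₃; e₄] = 0.
Cofactor expansion gives det = -858*m - 2340.
This vanishes exactly when m = -30/11.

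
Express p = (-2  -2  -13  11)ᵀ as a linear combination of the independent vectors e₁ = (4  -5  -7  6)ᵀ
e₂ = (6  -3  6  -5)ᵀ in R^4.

Solve the system with e₁, e₂ as columns and p as the right-hand side.
Back-substitution yields (α₁, α₂) = (1, -1).

p = e₁ - e₂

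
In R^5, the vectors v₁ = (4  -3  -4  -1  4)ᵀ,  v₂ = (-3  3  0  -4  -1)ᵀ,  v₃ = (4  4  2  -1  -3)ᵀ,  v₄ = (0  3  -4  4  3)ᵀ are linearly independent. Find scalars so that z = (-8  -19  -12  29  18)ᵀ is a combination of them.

z = -v₁ - 4v₂ - 4v₃ + 2v₄

Set up the augmented matrix [v₁ | v₂ | v₃ | v₄ | z] and row-reduce.
Row-reducing the augmented matrix gives the unique coefficients (a₁, …, a₄) = (-1, -4, -4, 2).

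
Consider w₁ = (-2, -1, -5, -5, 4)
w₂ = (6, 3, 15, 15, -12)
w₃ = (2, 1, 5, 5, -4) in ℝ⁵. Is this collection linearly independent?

linearly dependent

Row-reduce the matrix whose columns are w₁, w₂, w₃.
The reduction yields 1 nonzero row, so the rank is 1.
Since rank 1 < 3, the set is linearly dependent.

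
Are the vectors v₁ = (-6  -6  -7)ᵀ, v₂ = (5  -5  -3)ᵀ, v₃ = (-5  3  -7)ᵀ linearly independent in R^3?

Form the 3×3 matrix with these as columns; its determinant is -494.
A nonzero determinant means the columns are linearly independent.

linearly independent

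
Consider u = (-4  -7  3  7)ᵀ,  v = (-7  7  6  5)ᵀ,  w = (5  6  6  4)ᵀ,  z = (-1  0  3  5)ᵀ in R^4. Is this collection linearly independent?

linearly independent

The matrix [u|v|w|z] has determinant -999.
A nonzero determinant means the columns are linearly independent.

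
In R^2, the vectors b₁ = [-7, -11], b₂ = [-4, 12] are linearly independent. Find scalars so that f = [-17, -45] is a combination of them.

Solve the system with b₁, b₂ as columns and f as the right-hand side.
The system has the unique solution (c₁, c₂) = (3, -1).

f = 3b₁ - b₂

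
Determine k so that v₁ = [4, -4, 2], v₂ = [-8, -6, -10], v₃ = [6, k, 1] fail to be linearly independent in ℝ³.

k = -32/3

Place the vectors as rows of a 3×3 matrix; dependence ⇔ determinant zero.
The determinant works out to 24*k + 256.
Solving 24*k + 256 = 0 yields k = -32/3.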